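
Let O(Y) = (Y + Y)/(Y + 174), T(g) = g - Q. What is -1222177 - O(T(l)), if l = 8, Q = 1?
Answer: -221214051/181 ≈ -1.2222e+6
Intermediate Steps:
T(g) = -1 + g (T(g) = g - 1*1 = g - 1 = -1 + g)
O(Y) = 2*Y/(174 + Y) (O(Y) = (2*Y)/(174 + Y) = 2*Y/(174 + Y))
-1222177 - O(T(l)) = -1222177 - 2*(-1 + 8)/(174 + (-1 + 8)) = -1222177 - 2*7/(174 + 7) = -1222177 - 2*7/181 = -1222177 - 1*14/181 = -1222177 - 14/181 = -221214051/181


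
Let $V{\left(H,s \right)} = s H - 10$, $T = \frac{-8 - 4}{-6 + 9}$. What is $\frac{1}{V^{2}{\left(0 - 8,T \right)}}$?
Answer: $\frac{1}{484} \approx 0.0020661$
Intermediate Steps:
$T = -4$ ($T = - \frac{12}{3} = \left(-12\right) \frac{1}{3} = -4$)
$V{\left(H,s \right)} = -10 + H s$ ($V{\left(H,s \right)} = H s - 10 = -10 + H s$)
$\frac{1}{V^{2}{\left(0 - 8,T \right)}} = \frac{1}{\left(-10 + \left(0 - 8\right) \left(-4\right)\right)^{2}} = \frac{1}{\left(-10 - -32\right)^{2}} = \frac{1}{\left(-10 + 32\right)^{2}} = \frac{1}{22^{2}} = \frac{1}{484}$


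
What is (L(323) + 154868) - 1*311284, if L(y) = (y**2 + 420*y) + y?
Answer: 83896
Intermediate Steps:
L(y) = y**2 + 421*y
(L(323) + 154868) - 1*311284 = (323*(421 + 323) + 154868) - 1*311284 = (323*744 + 154868) - 311284 = (240312 + 154868) - 311284 = 395180 - 311284 = 83896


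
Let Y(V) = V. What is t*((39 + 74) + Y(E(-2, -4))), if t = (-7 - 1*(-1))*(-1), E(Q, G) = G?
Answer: 654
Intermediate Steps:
t = 6 (t = (-7 + 1)*(-1) = -6*(-1) = 6)
t*((39 + 74) + Y(E(-2, -4))) = 6*((39 + 74) - 4) = 6*(113 - 4) = 6*109 = 654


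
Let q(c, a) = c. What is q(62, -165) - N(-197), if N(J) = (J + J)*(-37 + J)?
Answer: -92134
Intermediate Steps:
N(J) = 2*J*(-37 + J) (N(J) = (2*J)*(-37 + J) = 2*J*(-37 + J))
q(62, -165) - N(-197) = 62 - 2*(-197)*(-37 - 197) = 62 - 2*(-197)*(-234) = 62 - 1*92196 = 62 - 92196 = -92134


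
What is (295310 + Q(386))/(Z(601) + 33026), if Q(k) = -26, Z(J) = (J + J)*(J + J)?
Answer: 49214/246305 ≈ 0.19981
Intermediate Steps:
Z(J) = 4*J**2 (Z(J) = (2*J)*(2*J) = 4*J**2)
(295310 + Q(386))/(Z(601) + 33026) = (295310 - 26)/(4*601**2 + 33026) = 295284/(4*361201 + 33026) = 295284/(1444804 + 33026) = 295284/1477830 = 295284*(1/1477830) = 49214/246305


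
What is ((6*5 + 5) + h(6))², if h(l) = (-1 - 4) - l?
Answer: 576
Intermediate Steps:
h(l) = -5 - l
((6*5 + 5) + h(6))² = ((6*5 + 5) + (-5 - 1*6))² = ((30 + 5) + (-5 - 6))² = (35 - 11)² = 24² = 576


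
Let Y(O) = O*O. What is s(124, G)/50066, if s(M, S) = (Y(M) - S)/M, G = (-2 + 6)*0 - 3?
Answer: 15379/6208184 ≈ 0.0024772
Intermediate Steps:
Y(O) = O²
G = -3 (G = 4*0 - 3 = 0 - 3 = -3)
s(M, S) = (M² - S)/M
s(124, G)/50066 = (124 - 1*(-3)/124)/50066 = (124 - 1*(-3)*1/124)*(1/50066) = (124 + 3/124)*(1/50066) = (15379/124)*(1/50066) = 15379/6208184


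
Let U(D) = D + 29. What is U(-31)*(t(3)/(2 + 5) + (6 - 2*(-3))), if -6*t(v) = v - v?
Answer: -24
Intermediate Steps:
t(v) = 0 (t(v) = -(v - v)/6 = -⅙*0 = 0)
U(D) = 29 + D
U(-31)*(t(3)/(2 + 5) + (6 - 2*(-3))) = (29 - 31)*(0/(2 + 5) + (6 - 2*(-3))) = -2*(0/7 + (6 + 6)) = -2*((⅐)*0 + 12) = -2*(0 + 12) = -2*12 = -24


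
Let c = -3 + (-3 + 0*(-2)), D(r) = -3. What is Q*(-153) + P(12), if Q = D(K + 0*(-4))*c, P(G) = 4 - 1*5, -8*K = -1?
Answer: -2755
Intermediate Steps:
K = ⅛ (K = -⅛*(-1) = ⅛ ≈ 0.12500)
P(G) = -1 (P(G) = 4 - 5 = -1)
c = -6 (c = -3 + (-3 + 0) = -3 - 3 = -6)
Q = 18 (Q = -3*(-6) = 18)
Q*(-153) + P(12) = 18*(-153) - 1 = -2754 - 1 = -2755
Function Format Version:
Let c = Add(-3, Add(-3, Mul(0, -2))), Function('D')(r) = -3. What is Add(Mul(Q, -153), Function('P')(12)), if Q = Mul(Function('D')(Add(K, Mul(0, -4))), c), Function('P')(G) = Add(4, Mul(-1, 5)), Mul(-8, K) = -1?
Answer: -2755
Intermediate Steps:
K = Rational(1, 8) (K = Mul(Rational(-1, 8), -1) = Rational(1, 8) ≈ 0.12500)
Function('P')(G) = -1 (Function('P')(G) = Add(4, -5) = -1)
c = -6 (c = Add(-3, Add(-3, 0)) = Add(-3, -3) = -6)
Q = 18 (Q = Mul(-3, -6) = 18)
Add(Mul(Q, -153), Function('P')(12)) = Add(Mul(18, -153), -1) = Add(-2754, -1) = -2755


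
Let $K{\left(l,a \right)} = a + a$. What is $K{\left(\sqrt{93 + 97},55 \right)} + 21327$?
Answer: $21437$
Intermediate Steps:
$K{\left(l,a \right)} = 2 a$
$K{\left(\sqrt{93 + 97},55 \right)} + 21327 = 2 \cdot 55 + 21327 = 110 + 21327 = 21437$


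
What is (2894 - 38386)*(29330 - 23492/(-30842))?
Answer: -2293339288656/2203 ≈ -1.0410e+9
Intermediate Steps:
(2894 - 38386)*(29330 - 23492/(-30842)) = -35492*(29330 - 23492*(-1/30842)) = -35492*(29330 + 1678/2203) = -35492*64615668/2203 = -2293339288656/2203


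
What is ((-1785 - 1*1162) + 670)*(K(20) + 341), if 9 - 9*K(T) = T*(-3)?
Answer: -793914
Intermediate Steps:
K(T) = 1 + T/3 (K(T) = 1 - T*(-3)/9 = 1 - (-1)*T/3 = 1 + T/3)
((-1785 - 1*1162) + 670)*(K(20) + 341) = ((-1785 - 1*1162) + 670)*((1 + (⅓)*20) + 341) = ((-1785 - 1162) + 670)*((1 + 20/3) + 341) = (-2947 + 670)*(23/3 + 341) = -2277*1046/3 = -793914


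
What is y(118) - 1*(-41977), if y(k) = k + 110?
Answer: 42205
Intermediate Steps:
y(k) = 110 + k
y(118) - 1*(-41977) = (110 + 118) - 1*(-41977) = 228 + 41977 = 42205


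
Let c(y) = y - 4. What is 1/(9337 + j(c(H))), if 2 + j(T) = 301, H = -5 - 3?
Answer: 1/9636 ≈ 0.00010378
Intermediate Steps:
H = -8
c(y) = -4 + y
j(T) = 299 (j(T) = -2 + 301 = 299)
1/(9337 + j(c(H))) = 1/(9337 + 299) = 1/9636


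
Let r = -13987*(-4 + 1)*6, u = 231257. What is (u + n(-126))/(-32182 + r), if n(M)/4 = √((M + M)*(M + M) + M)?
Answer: 231257/219584 + 3*√7042/54896 ≈ 1.0577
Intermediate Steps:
n(M) = 4*√(M + 4*M²) (n(M) = 4*√((M + M)*(M + M) + M) = 4*√((2*M)*(2*M) + M) = 4*√(4*M² + M) = 4*√(M + 4*M²))
r = 251766 (r = -(-41961)*6 = -13987*(-18) = 251766)
(u + n(-126))/(-32182 + r) = (231257 + 4*√(-126*(1 + 4*(-126))))/(-32182 + 251766) = (231257 + 4*√(-126*(1 - 504)))/219584 = (231257 + 4*√(-126*(-503)))*(1/219584) = (231257 + 4*√63378)*(1/219584) = (231257 + 4*(3*√7042))*(1/219584) = (231257 + 12*√7042)*(1/219584) = 231257/219584 + 3*√7042/54896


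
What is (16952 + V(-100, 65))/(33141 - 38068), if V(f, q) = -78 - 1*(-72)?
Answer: -16946/4927 ≈ -3.4394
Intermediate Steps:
V(f, q) = -6 (V(f, q) = -78 + 72 = -6)
(16952 + V(-100, 65))/(33141 - 38068) = (16952 - 6)/(33141 - 38068) = 16946/(-4927) = 16946*(-1/4927) = -16946/4927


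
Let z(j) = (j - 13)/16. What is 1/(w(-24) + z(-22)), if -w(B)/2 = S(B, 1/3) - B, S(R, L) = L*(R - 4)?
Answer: -48/1513 ≈ -0.031725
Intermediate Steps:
z(j) = -13/16 + j/16 (z(j) = (-13 + j)*(1/16) = -13/16 + j/16)
S(R, L) = L*(-4 + R)
w(B) = 8/3 + 4*B/3 (w(B) = -2*((-4 + B)/3 - B) = -2*((-4/3 + B/3) - B) = -2*(-4/3 - 2*B/3) = 8/3 + 4*B/3)
1/(w(-24) + z(-22)) = 1/((8/3 + (4/3)*(-24)) + (-13/16 + (1/16)*(-22))) = 1/((8/3 - 32) + (-13/16 - 11/8)) = 1/(-88/3 - 35/16) = 1/(-1513/48) = -48/1513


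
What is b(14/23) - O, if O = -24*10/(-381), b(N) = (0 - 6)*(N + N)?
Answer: -23176/2921 ≈ -7.9343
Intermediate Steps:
b(N) = -12*N
O = 80/127 (O = -240*(-1/381) = 80/127 ≈ 0.62992)
b(14/23) - O = -168/23 - 1*80/127 = -168/23 - 80/127 = -23176/2921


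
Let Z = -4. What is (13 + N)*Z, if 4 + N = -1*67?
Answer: 232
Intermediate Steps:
N = -71 (N = -4 - 1*67 = -4 - 67 = -71)
(13 + N)*Z = (13 - 71)*(-4) = -58*(-4) = 232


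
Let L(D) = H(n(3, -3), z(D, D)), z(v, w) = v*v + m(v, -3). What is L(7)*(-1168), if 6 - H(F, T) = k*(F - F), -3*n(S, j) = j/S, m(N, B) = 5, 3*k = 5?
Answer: -7008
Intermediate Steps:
k = 5/3 (k = (⅓)*5 = 5/3 ≈ 1.6667)
n(S, j) = -j/(3*S)
z(v, w) = 5 + v² (z(v, w) = v*v + 5 = v² + 5 = 5 + v²)
H(F, T) = 6 (H(F, T) = 6 - 5*(F - F)/3 = 6 - 5*0/3 = 6 - 1*0 = 6 + 0 = 6)
L(D) = 6
L(7)*(-1168) = 6*(-1168) = -7008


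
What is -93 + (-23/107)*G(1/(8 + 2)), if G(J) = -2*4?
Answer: -9767/107 ≈ -91.280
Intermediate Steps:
G(J) = -8
-93 + (-23/107)*G(1/(8 + 2)) = -93 - 23/107*(-8) = -93 + 184/107 = -9767/107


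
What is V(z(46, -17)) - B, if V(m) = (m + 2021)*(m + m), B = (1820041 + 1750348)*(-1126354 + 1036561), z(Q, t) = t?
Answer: 320595871341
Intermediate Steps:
B = -320595939477 (B = 3570389*(-89793) = -320595939477)
V(m) = 2*m*(2021 + m) (V(m) = (2021 + m)*(2*m) = 2*m*(2021 + m))
V(z(46, -17)) - B = 2*(-17)*(2021 - 17) - 1*(-320595939477) = 2*(-17)*2004 + 320595939477 = -68136 + 320595939477 = 320595871341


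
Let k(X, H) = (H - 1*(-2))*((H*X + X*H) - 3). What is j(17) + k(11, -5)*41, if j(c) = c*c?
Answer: 14188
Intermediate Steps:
j(c) = c**2
k(X, H) = (-3 + 2*H*X)*(2 + H) (k(X, H) = (H + 2)*((H*X + H*X) - 3) = (2 + H)*(2*H*X - 3) = (2 + H)*(-3 + 2*H*X) = (-3 + 2*H*X)*(2 + H))
j(17) + k(11, -5)*41 = 17**2 + (-6 - 3*(-5) + 2*11*(-5)**2 + 4*(-5)*11)*41 = 289 + (-6 + 15 + 2*11*25 - 220)*41 = 289 + (-6 + 15 + 550 - 220)*41 = 289 + 339*41 = 289 + 13899 = 14188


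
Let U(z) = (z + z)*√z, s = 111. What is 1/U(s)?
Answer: √111/24642 ≈ 0.00042755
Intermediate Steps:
U(z) = 2*z^(3/2) (U(z) = (2*z)*√z = 2*z^(3/2))
1/U(s) = 1/(2*111^(3/2)) = 1/(2*(111*√111)) = 1/(222*√111) = √111/24642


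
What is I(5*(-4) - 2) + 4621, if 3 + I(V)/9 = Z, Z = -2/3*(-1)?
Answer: 4600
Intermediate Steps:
Z = 2/3 (Z = -2*1/3*(-1) = -2/3*(-1) = 2/3 ≈ 0.66667)
I(V) = -21 (I(V) = -27 + 9*(2/3) = -27 + 6 = -21)
I(5*(-4) - 2) + 4621 = -21 + 4621 = 4600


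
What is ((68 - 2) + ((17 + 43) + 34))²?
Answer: 25600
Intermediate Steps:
((68 - 2) + ((17 + 43) + 34))² = (66 + (60 + 34))² = (66 + 94)² = 160² = 25600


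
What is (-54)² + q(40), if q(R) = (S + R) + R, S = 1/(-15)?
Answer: 44939/15 ≈ 2995.9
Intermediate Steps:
S = -1/15 ≈ -0.066667
q(R) = -1/15 + 2*R (q(R) = (-1/15 + R) + R = -1/15 + 2*R)
(-54)² + q(40) = (-54)² + (-1/15 + 2*40) = 2916 + (-1/15 + 80) = 2916 + 1199/15 = 44939/15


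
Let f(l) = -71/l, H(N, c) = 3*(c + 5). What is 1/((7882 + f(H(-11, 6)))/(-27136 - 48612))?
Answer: -2499684/260035 ≈ -9.6129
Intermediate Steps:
H(N, c) = 15 + 3*c (H(N, c) = 3*(5 + c) = 15 + 3*c)
1/((7882 + f(H(-11, 6)))/(-27136 - 48612)) = 1/((7882 - 71/(15 + 3*6))/(-27136 - 48612)) = 1/((7882 - 71/(15 + 18))/(-75748)) = 1/((7882 - 71/33)*(-1/75748)) = 1/((260035/33)*(-1/75748)) = 1/(-260035/2499684) = -2499684/260035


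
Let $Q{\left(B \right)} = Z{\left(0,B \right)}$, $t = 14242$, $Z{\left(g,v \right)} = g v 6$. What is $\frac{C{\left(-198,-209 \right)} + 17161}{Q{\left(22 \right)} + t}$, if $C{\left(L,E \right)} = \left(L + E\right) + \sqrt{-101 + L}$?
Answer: $\frac{8377}{7121} + \frac{i \sqrt{299}}{14242} \approx 1.1764 + 0.0012141 i$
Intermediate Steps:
$Z{\left(g,v \right)} = 6 g v$
$Q{\left(B \right)} = 0$ ($Q{\left(B \right)} = 6 \cdot 0 B = 0$)
$C{\left(L,E \right)} = E + L + \sqrt{-101 + L}$ ($C{\left(L,E \right)} = \left(E + L\right) + \sqrt{-101 + L} = E + L + \sqrt{-101 + L}$)
$\frac{C{\left(-198,-209 \right)} + 17161}{Q{\left(22 \right)} + t} = \frac{\left(-209 - 198 + \sqrt{-101 - 198}\right) + 17161}{0 + 14242} = \frac{\left(-209 - 198 + \sqrt{-299}\right) + 17161}{14242} = \left(\left(-209 - 198 + i \sqrt{299}\right) + 17161\right) \frac{1}{14242} = \left(\left(-407 + i \sqrt{299}\right) + 17161\right) \frac{1}{14242} = \left(16754 + i \sqrt{299}\right) \frac{1}{14242} = \frac{8377}{7121} + \frac{i \sqrt{299}}{14242}$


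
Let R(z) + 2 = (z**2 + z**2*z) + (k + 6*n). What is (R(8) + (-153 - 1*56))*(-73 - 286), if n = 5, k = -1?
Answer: -141446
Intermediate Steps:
R(z) = 27 + z**2 + z**3 (R(z) = -2 + ((z**2 + z**2*z) + (-1 + 6*5)) = -2 + ((z**2 + z**3) + (-1 + 30)) = -2 + ((z**2 + z**3) + 29) = -2 + (29 + z**2 + z**3) = 27 + z**2 + z**3)
(R(8) + (-153 - 1*56))*(-73 - 286) = ((27 + 8**2 + 8**3) + (-153 - 1*56))*(-73 - 286) = ((27 + 64 + 512) + (-153 - 56))*(-359) = (603 - 209)*(-359) = 394*(-359) = -141446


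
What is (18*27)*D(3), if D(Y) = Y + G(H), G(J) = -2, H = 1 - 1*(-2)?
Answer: 486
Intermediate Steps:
H = 3 (H = 1 + 2 = 3)
D(Y) = -2 + Y (D(Y) = Y - 2 = -2 + Y)
(18*27)*D(3) = (18*27)*(-2 + 3) = 486*1 = 486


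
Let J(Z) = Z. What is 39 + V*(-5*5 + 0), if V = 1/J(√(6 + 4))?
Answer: 39 - 5*√10/2 ≈ 31.094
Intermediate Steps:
V = √10/10 (V = 1/(√(6 + 4)) = 1/(√10) = √10/10 ≈ 0.31623)
39 + V*(-5*5 + 0) = 39 + (√10/10)*(-5*5 + 0) = 39 + (√10/10)*(-25 + 0) = 39 + (√10/10)*(-25) = 39 - 5*√10/2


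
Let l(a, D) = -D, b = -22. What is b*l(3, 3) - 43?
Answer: 23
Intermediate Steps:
b*l(3, 3) - 43 = -(-22)*3 - 43 = -22*(-3) - 43 = 66 - 43 = 23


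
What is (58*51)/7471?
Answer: 2958/7471 ≈ 0.39593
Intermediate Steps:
(58*51)/7471 = 2958*(1/7471) = 2958/7471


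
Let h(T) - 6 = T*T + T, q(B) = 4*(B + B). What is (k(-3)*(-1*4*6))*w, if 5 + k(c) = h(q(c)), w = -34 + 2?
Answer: 424704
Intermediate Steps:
q(B) = 8*B (q(B) = 4*(2*B) = 8*B)
w = -32
h(T) = 6 + T + T² (h(T) = 6 + (T*T + T) = 6 + (T² + T) = 6 + (T + T²) = 6 + T + T²)
k(c) = 1 + 8*c + 64*c² (k(c) = -5 + (6 + 8*c + (8*c)²) = -5 + (6 + 8*c + 64*c²) = 1 + 8*c + 64*c²)
(k(-3)*(-1*4*6))*w = ((1 + 8*(-3) + 64*(-3)²)*(-1*4*6))*(-32) = ((1 - 24 + 64*9)*(-4*6))*(-32) = ((1 - 24 + 576)*(-24))*(-32) = (553*(-24))*(-32) = -13272*(-32) = 424704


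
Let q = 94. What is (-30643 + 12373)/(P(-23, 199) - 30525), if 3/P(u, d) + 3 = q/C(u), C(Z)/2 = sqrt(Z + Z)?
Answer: 162537002670/271563637721 + 286230*I*sqrt(46)/271563637721 ≈ 0.59852 + 7.1486e-6*I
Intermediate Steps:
C(Z) = 2*sqrt(2)*sqrt(Z) (C(Z) = 2*sqrt(Z + Z) = 2*sqrt(2*Z) = 2*(sqrt(2)*sqrt(Z)) = 2*sqrt(2)*sqrt(Z))
P(u, d) = 3/(-3 + 47*sqrt(2)/(2*sqrt(u))) (P(u, d) = 3/(-3 + 94/((2*sqrt(2)*sqrt(u)))) = 3/(-3 + 94*(sqrt(2)/(4*sqrt(u)))) = 3/(-3 + 47*sqrt(2)/(2*sqrt(u))))
(-30643 + 12373)/(P(-23, 199) - 30525) = (-30643 + 12373)/(-3*sqrt(2)*sqrt(-23)/(-47 + 3*sqrt(2)*sqrt(-23)) - 30525) = -18270/(-3*sqrt(2)*I*sqrt(23)/(-47 + 3*sqrt(2)*(I*sqrt(23))) - 30525) = -18270/(-3*sqrt(2)*I*sqrt(23)/(-47 + 3*I*sqrt(46)) - 30525) = -18270/(-3*I*sqrt(46)/(-47 + 3*I*sqrt(46)) - 30525) = -18270/(-30525 - 3*I*sqrt(46)/(-47 + 3*I*sqrt(46)))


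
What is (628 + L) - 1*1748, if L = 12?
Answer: -1108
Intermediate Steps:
(628 + L) - 1*1748 = (628 + 12) - 1*1748 = 640 - 1748 = -1108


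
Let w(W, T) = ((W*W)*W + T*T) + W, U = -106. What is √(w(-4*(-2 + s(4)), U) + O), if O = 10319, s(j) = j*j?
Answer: I*√154117 ≈ 392.58*I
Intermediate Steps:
s(j) = j²
w(W, T) = W + T² + W³ (w(W, T) = (W²*W + T²) + W = (W³ + T²) + W = (T² + W³) + W = W + T² + W³)
√(w(-4*(-2 + s(4)), U) + O) = √((-4*(-2 + 4²) + (-106)² + (-4*(-2 + 4²))³) + 10319) = √((-4*(-2 + 16) + 11236 + (-4*(-2 + 16))³) + 10319) = √((-4*14 + 11236 + (-4*14)³) + 10319) = √((-56 + 11236 + (-56)³) + 10319) = √((-56 + 11236 - 175616) + 10319) = √(-164436 + 10319) = √(-154117) = I*√154117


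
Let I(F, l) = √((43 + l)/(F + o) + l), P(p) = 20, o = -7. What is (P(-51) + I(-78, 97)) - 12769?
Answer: -12749 + √27557/17 ≈ -12739.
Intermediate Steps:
I(F, l) = √(l + (43 + l)/(-7 + F)) (I(F, l) = √((43 + l)/(F - 7) + l) = √((43 + l)/(-7 + F) + l) = √(l + (43 + l)/(-7 + F)))
(P(-51) + I(-78, 97)) - 12769 = (20 + √((43 + 97 + 97*(-7 - 78))/(-7 - 78))) - 12769 = (20 + √((43 + 97 + 97*(-85))/(-85))) - 12769 = (20 + √(-(43 + 97 - 8245)/85)) - 12769 = (20 + √(-1/85*(-8105))) - 12769 = (20 + √(1621/17)) - 12769 = (20 + √27557/17) - 12769 = -12749 + √27557/17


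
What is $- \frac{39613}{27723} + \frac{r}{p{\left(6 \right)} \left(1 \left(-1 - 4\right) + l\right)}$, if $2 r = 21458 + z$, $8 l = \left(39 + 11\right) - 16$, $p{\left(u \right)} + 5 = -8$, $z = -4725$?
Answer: $\frac{102914779}{120133} \approx 856.67$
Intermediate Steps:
$p{\left(u \right)} = -13$ ($p{\left(u \right)} = -5 - 8 = -13$)
$l = \frac{17}{4}$ ($l = \frac{\left(39 + 11\right) - 16}{8} = \frac{50 - 16}{8} = \frac{1}{8} \cdot 34 = \frac{17}{4} \approx 4.25$)
$r = \frac{16733}{2}$ ($r = \frac{21458 - 4725}{2} = \frac{1}{2} \cdot 16733 = \frac{16733}{2} \approx 8366.5$)
$- \frac{39613}{27723} + \frac{r}{p{\left(6 \right)} \left(1 \left(-1 - 4\right) + l\right)} = - \frac{39613}{27723} + \frac{16733}{2 \left(- 13 \left(1 \left(-1 - 4\right) + \frac{17}{4}\right)\right)} = \left(-39613\right) \frac{1}{27723} + \frac{16733}{2 \left(- 13 \left(1 \left(-5\right) + \frac{17}{4}\right)\right)} = - \frac{39613}{27723} + \frac{16733}{2 \left(- 13 \left(-5 + \frac{17}{4}\right)\right)} = - \frac{39613}{27723} + \frac{16733}{2 \left(\left(-13\right) \left(- \frac{3}{4}\right)\right)} = - \frac{39613}{27723} + \frac{16733}{2 \cdot \frac{39}{4}} = - \frac{39613}{27723} + \frac{16733}{2} \cdot \frac{4}{39} = - \frac{39613}{27723} + \frac{33466}{39} = \frac{102914779}{120133}$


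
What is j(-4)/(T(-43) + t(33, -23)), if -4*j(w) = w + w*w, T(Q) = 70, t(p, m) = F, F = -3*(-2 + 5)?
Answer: -3/61 ≈ -0.049180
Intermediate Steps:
F = -9 (F = -3*3 = -9)
t(p, m) = -9
j(w) = -w/4 - w**2/4 (j(w) = -(w + w*w)/4 = -(w + w**2)/4 = -w/4 - w**2/4)
j(-4)/(T(-43) + t(33, -23)) = (-1/4*(-4)*(1 - 4))/(70 - 9) = (-1/4*(-4)*(-3))/61 = (1/61)*(-3) = -3/61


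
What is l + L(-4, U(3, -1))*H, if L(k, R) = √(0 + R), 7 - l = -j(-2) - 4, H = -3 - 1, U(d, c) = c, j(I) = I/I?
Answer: 12 - 4*I ≈ 12.0 - 4.0*I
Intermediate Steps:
j(I) = 1
H = -4
l = 12 (l = 7 - (-1*1 - 4) = 7 - (-1 - 4) = 7 - 1*(-5) = 7 + 5 = 12)
L(k, R) = √R
l + L(-4, U(3, -1))*H = 12 + √(-1)*(-4) = 12 + I*(-4) = 12 - 4*I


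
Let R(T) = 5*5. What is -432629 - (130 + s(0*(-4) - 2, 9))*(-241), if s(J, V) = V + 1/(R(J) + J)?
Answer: -9179749/23 ≈ -3.9912e+5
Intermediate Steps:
R(T) = 25
s(J, V) = V + 1/(25 + J)
-432629 - (130 + s(0*(-4) - 2, 9))*(-241) = -432629 - (130 + (1 + 25*9 + (0*(-4) - 2)*9)/(25 + (0*(-4) - 2)))*(-241) = -432629 - (130 + (1 + 225 + (0 - 2)*9)/(25 + (0 - 2)))*(-241) = -432629 - (130 + (1 + 225 - 2*9)/(25 - 2))*(-241) = -432629 - (130 + (1 + 225 - 18)/23)*(-241) = -432629 - (130 + (1/23)*208)*(-241) = -432629 - (130 + 208/23)*(-241) = -432629 - 3198*(-241)/23 = -432629 - 1*(-770718/23) = -432629 + 770718/23 = -9179749/23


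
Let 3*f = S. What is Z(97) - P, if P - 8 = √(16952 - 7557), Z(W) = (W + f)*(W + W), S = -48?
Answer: 15706 - √9395 ≈ 15609.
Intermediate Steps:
f = -16 (f = (⅓)*(-48) = -16)
Z(W) = 2*W*(-16 + W) (Z(W) = (W - 16)*(W + W) = (-16 + W)*(2*W) = 2*W*(-16 + W))
P = 8 + √9395 (P = 8 + √(16952 - 7557) = 8 + √9395 ≈ 104.93)
Z(97) - P = 2*97*(-16 + 97) - (8 + √9395) = 2*97*81 + (-8 - √9395) = 15714 + (-8 - √9395) = 15706 - √9395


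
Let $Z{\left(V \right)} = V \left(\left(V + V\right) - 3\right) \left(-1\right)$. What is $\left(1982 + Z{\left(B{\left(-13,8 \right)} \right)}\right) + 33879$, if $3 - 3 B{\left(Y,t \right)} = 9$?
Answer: $35847$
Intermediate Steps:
$B{\left(Y,t \right)} = -2$ ($B{\left(Y,t \right)} = 1 - 3 = -2$)
$Z{\left(V \right)} = - V \left(-3 + 2 V\right)$ ($Z{\left(V \right)} = V \left(2 V - 3\right) \left(-1\right) = V \left(-3 + 2 V\right) \left(-1\right) = - V \left(-3 + 2 V\right)$)
$\left(1982 + Z{\left(B{\left(-13,8 \right)} \right)}\right) + 33879 = \left(1982 - 2 \left(3 - -4\right)\right) + 33879 = \left(1982 - 2 \left(3 + 4\right)\right) + 33879 = \left(1982 - 14\right) + 33879 = 1968 + 33879 = 35847$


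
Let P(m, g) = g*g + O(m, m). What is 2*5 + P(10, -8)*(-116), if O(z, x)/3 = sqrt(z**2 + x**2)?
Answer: -7414 - 3480*sqrt(2) ≈ -12335.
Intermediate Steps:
O(z, x) = 3*sqrt(x**2 + z**2) (O(z, x) = 3*sqrt(z**2 + x**2) = 3*sqrt(x**2 + z**2))
P(m, g) = g**2 + 3*sqrt(2)*sqrt(m**2) (P(m, g) = g*g + 3*sqrt(m**2 + m**2) = g**2 + 3*sqrt(2*m**2) = g**2 + 3*(sqrt(2)*sqrt(m**2)) = g**2 + 3*sqrt(2)*sqrt(m**2))
2*5 + P(10, -8)*(-116) = 2*5 + ((-8)**2 + 3*sqrt(2)*sqrt(10**2))*(-116) = 10 + (64 + 3*sqrt(2)*sqrt(100))*(-116) = 10 + (64 + 3*sqrt(2)*10)*(-116) = 10 + (64 + 30*sqrt(2))*(-116) = 10 + (-7424 - 3480*sqrt(2)) = -7414 - 3480*sqrt(2)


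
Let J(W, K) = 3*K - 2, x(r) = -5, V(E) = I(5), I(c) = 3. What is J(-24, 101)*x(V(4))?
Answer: -1505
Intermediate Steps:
V(E) = 3
J(W, K) = -2 + 3*K
J(-24, 101)*x(V(4)) = (-2 + 3*101)*(-5) = (-2 + 303)*(-5) = 301*(-5) = -1505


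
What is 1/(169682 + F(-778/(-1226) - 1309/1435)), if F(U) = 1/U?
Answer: 34886/5919400587 ≈ 5.8935e-6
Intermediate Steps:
1/(169682 + F(-778/(-1226) - 1309/1435)) = 1/(169682 + 1/(-778/(-1226) - 1309/1435)) = 1/(169682 + 1/(-778*(-1/1226) - 1309*1/1435)) = 1/(169682 + 1/(389/613 - 187/205)) = 1/(169682 + 1/(-34886/125665)) = 1/(169682 - 125665/34886) = 1/(5919400587/34886) = 34886/5919400587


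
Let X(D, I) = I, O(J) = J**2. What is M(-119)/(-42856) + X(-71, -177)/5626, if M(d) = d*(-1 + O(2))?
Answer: -2788515/120553928 ≈ -0.023131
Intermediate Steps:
M(d) = 3*d (M(d) = d*(-1 + 2**2) = d*(-1 + 4) = d*3 = 3*d)
M(-119)/(-42856) + X(-71, -177)/5626 = (3*(-119))/(-42856) - 177/5626 = -357*(-1/42856) - 177*1/5626 = 357/42856 - 177/5626 = -2788515/120553928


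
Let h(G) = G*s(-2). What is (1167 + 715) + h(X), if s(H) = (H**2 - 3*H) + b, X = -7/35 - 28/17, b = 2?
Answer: 158086/85 ≈ 1859.8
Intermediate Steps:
X = -157/85 (X = -7*1/35 - 28*1/17 = -1/5 - 28/17 = -157/85 ≈ -1.8471)
s(H) = 2 + H**2 - 3*H (s(H) = (H**2 - 3*H) + 2 = 2 + H**2 - 3*H)
h(G) = 12*G (h(G) = G*(2 + (-2)**2 - 3*(-2)) = G*(2 + 4 + 6) = G*12 = 12*G)
(1167 + 715) + h(X) = (1167 + 715) + 12*(-157/85) = 1882 - 1884/85 = 158086/85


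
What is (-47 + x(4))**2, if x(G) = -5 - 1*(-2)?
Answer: 2500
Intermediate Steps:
x(G) = -3 (x(G) = -5 + 2 = -3)
(-47 + x(4))**2 = (-47 - 3)**2 = (-50)**2 = 2500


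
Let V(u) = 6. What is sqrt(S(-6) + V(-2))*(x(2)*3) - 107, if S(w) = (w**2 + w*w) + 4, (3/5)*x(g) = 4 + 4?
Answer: -107 + 40*sqrt(82) ≈ 255.22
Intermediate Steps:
x(g) = 40/3 (x(g) = 5*(4 + 4)/3 = (5/3)*8 = 40/3)
S(w) = 4 + 2*w**2 (S(w) = (w**2 + w**2) + 4 = 2*w**2 + 4 = 4 + 2*w**2)
sqrt(S(-6) + V(-2))*(x(2)*3) - 107 = sqrt((4 + 2*(-6)**2) + 6)*((40/3)*3) - 107 = sqrt((4 + 2*36) + 6)*40 - 107 = sqrt((4 + 72) + 6)*40 - 107 = sqrt(76 + 6)*40 - 107 = sqrt(82)*40 - 107 = 40*sqrt(82) - 107 = -107 + 40*sqrt(82)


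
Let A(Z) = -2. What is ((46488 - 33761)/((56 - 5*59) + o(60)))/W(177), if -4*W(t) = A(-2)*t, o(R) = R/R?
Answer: -12727/21063 ≈ -0.60423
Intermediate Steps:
o(R) = 1
W(t) = t/2 (W(t) = -(-1)*t/2 = t/2)
((46488 - 33761)/((56 - 5*59) + o(60)))/W(177) = ((46488 - 33761)/((56 - 5*59) + 1))/(((½)*177)) = (12727/((56 - 295) + 1))/(177/2) = (12727/(-239 + 1))*(2/177) = (12727/(-238))*(2/177) = (12727*(-1/238))*(2/177) = -12727/238*2/177 = -12727/21063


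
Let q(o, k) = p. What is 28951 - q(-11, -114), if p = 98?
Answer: 28853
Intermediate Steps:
q(o, k) = 98
28951 - q(-11, -114) = 28951 - 1*98 = 28951 - 98 = 28853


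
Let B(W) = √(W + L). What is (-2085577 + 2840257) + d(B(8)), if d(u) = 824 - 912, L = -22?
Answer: 754592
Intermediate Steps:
B(W) = √(-22 + W) (B(W) = √(W - 22) = √(-22 + W))
d(u) = -88
(-2085577 + 2840257) + d(B(8)) = (-2085577 + 2840257) - 88 = 754680 - 88 = 754592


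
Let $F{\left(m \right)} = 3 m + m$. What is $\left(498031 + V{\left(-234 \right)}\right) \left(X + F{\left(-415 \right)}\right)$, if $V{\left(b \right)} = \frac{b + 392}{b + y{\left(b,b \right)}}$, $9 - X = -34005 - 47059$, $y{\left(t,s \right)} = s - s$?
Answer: $\frac{1542453205108}{39} \approx 3.955 \cdot 10^{10}$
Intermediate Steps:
$y{\left(t,s \right)} = 0$
$X = 81073$ ($X = 9 - \left(-34005 - 47059\right) = 9 - -81064 = 9 + 81064 = 81073$)
$F{\left(m \right)} = 4 m$
$V{\left(b \right)} = \frac{392 + b}{b}$ ($V{\left(b \right)} = \frac{b + 392}{b + 0} = \frac{392 + b}{b}$)
$\left(498031 + V{\left(-234 \right)}\right) \left(X + F{\left(-415 \right)}\right) = \left(498031 + \frac{392 - 234}{-234}\right) \left(81073 + 4 \left(-415\right)\right) = \left(498031 - \frac{79}{117}\right) \left(81073 - 1660\right) = \left(498031 - \frac{79}{117}\right) 79413 = \frac{58269548}{117} \cdot 79413 = \frac{1542453205108}{39}$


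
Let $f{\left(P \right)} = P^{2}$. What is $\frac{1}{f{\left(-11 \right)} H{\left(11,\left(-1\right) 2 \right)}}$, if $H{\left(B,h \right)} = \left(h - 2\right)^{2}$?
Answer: $\frac{1}{1936} \approx 0.00051653$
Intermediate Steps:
$H{\left(B,h \right)} = \left(-2 + h\right)^{2}$
$\frac{1}{f{\left(-11 \right)} H{\left(11,\left(-1\right) 2 \right)}} = \frac{1}{\left(-11\right)^{2} \left(-2 - 2\right)^{2}} = \frac{1}{121 \left(-2 - 2\right)^{2}} = \frac{1}{121 \left(-4\right)^{2}} = \frac{1}{121 \cdot 16} = \frac{1}{1936}$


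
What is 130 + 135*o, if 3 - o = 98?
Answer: -12695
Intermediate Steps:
o = -95 (o = 3 - 1*98 = 3 - 98 = -95)
130 + 135*o = 130 + 135*(-95) = 130 - 12825 = -12695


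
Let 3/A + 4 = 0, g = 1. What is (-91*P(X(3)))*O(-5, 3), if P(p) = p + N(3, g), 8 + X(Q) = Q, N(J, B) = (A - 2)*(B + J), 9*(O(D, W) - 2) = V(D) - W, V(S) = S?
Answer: 14560/9 ≈ 1617.8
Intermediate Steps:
A = -3/4 (A = 3/(-4 + 0) = 3/(-4) = 3*(-1/4) = -3/4 ≈ -0.75000)
O(D, W) = 2 - W/9 + D/9 (O(D, W) = 2 + (D - W)/9 = 2 + (-W/9 + D/9) = 2 - W/9 + D/9)
N(J, B) = -11*B/4 - 11*J/4 (N(J, B) = (-3/4 - 2)*(B + J) = -11*(B + J)/4 = -11*B/4 - 11*J/4)
X(Q) = -8 + Q
P(p) = -11 + p (P(p) = p + (-11/4*1 - 11/4*3) = p + (-11/4 - 33/4) = p - 11 = -11 + p)
(-91*P(X(3)))*O(-5, 3) = (-91*(-11 + (-8 + 3)))*(2 - 1/9*3 + (1/9)*(-5)) = (-91*(-11 - 5))*(2 - 1/3 - 5/9) = -91*(-16)*(10/9) = 1456*(10/9) = 14560/9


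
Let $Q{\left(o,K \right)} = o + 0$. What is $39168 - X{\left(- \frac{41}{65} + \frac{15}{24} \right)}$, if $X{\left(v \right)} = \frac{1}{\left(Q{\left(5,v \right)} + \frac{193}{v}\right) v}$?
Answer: $\frac{786062488}{20069} \approx 39168.0$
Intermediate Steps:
$Q{\left(o,K \right)} = o$
$X{\left(v \right)} = \frac{1}{v \left(5 + \frac{193}{v}\right)}$ ($X{\left(v \right)} = \frac{1}{\left(5 + \frac{193}{v}\right) v} = \frac{1}{v \left(5 + \frac{193}{v}\right)}$)
$39168 - X{\left(- \frac{41}{65} + \frac{15}{24} \right)} = 39168 - \frac{1}{193 + 5 \left(- \frac{41}{65} + \frac{15}{24}\right)} = 39168 - \frac{1}{193 + 5 \left(\left(-41\right) \frac{1}{65} + 15 \cdot \frac{1}{24}\right)} = 39168 - \frac{1}{193 + 5 \left(- \frac{41}{65} + \frac{5}{8}\right)} = 39168 - \frac{1}{193 + 5 \left(- \frac{3}{520}\right)} = 39168 - \frac{1}{193 - \frac{3}{104}} = 39168 - \frac{1}{\frac{20069}{104}} = 39168 - \frac{104}{20069} = \frac{786062488}{20069}$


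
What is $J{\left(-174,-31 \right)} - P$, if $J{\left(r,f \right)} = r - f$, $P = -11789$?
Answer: $11646$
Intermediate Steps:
$J{\left(-174,-31 \right)} - P = \left(-174 - -31\right) - -11789 = \left(-174 + 31\right) + 11789 = -143 + 11789 = 11646$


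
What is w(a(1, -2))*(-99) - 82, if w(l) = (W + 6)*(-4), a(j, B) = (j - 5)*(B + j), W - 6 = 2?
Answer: 5462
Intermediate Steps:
W = 8 (W = 6 + 2 = 8)
a(j, B) = (-5 + j)*(B + j)
w(l) = -56 (w(l) = (8 + 6)*(-4) = 14*(-4) = -56)
w(a(1, -2))*(-99) - 82 = -56*(-99) - 82 = 5544 - 82 = 5462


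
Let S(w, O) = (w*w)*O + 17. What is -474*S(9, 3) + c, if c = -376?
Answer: -123616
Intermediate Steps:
S(w, O) = 17 + O*w² (S(w, O) = w²*O + 17 = O*w² + 17 = 17 + O*w²)
-474*S(9, 3) + c = -474*(17 + 3*9²) - 376 = -474*(17 + 3*81) - 376 = -474*(17 + 243) - 376 = -474*260 - 376 = -123240 - 376 = -123616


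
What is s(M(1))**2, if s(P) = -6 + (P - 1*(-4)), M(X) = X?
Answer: 1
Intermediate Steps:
s(P) = -2 + P (s(P) = -6 + (P + 4) = -6 + (4 + P) = -2 + P)
s(M(1))**2 = (-2 + 1)**2 = (-1)**2 = 1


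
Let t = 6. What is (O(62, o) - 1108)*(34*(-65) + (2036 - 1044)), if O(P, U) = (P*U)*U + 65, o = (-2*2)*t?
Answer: -42226842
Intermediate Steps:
o = -24 (o = -2*2*6 = -4*6 = -24)
O(P, U) = 65 + P*U**2 (O(P, U) = P*U**2 + 65 = 65 + P*U**2)
(O(62, o) - 1108)*(34*(-65) + (2036 - 1044)) = ((65 + 62*(-24)**2) - 1108)*(34*(-65) + (2036 - 1044)) = ((65 + 62*576) - 1108)*(-2210 + 992) = ((65 + 35712) - 1108)*(-1218) = (35777 - 1108)*(-1218) = 34669*(-1218) = -42226842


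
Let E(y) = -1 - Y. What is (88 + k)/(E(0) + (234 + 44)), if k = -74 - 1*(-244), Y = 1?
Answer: 43/46 ≈ 0.93478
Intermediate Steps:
E(y) = -2 (E(y) = -1 - 1*1 = -1 - 1 = -2)
k = 170 (k = -74 + 244 = 170)
(88 + k)/(E(0) + (234 + 44)) = (88 + 170)/(-2 + (234 + 44)) = 258/(-2 + 278) = 258/276 = 258*(1/276) = 43/46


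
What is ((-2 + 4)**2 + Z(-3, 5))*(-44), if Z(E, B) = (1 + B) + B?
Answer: -660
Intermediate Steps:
Z(E, B) = 1 + 2*B
((-2 + 4)**2 + Z(-3, 5))*(-44) = ((-2 + 4)**2 + (1 + 2*5))*(-44) = (2**2 + (1 + 10))*(-44) = (4 + 11)*(-44) = 15*(-44) = -660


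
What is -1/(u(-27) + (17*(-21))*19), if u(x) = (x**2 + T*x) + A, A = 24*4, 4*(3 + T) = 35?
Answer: 4/24453 ≈ 0.00016358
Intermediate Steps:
T = 23/4 (T = -3 + (1/4)*35 = -3 + 35/4 = 23/4 ≈ 5.7500)
A = 96
u(x) = 96 + x**2 + 23*x/4 (u(x) = (x**2 + 23*x/4) + 96 = 96 + x**2 + 23*x/4)
-1/(u(-27) + (17*(-21))*19) = -1/((96 + (-27)**2 + (23/4)*(-27)) + (17*(-21))*19) = -1/((96 + 729 - 621/4) - 357*19) = -1/(2679/4 - 6783) = -1/(-24453/4) = -1*(-4/24453) = 4/24453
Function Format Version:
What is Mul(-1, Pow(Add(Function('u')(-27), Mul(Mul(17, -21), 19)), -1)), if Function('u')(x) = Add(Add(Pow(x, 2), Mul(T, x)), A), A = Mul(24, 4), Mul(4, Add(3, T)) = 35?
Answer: Rational(4, 24453) ≈ 0.00016358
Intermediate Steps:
T = Rational(23, 4) (T = Add(-3, Mul(Rational(1, 4), 35)) = Add(-3, Rational(35, 4)) = Rational(23, 4) ≈ 5.7500)
A = 96
Function('u')(x) = Add(96, Pow(x, 2), Mul(Rational(23, 4), x)) (Function('u')(x) = Add(Add(Pow(x, 2), Mul(Rational(23, 4), x)), 96) = Add(96, Pow(x, 2), Mul(Rational(23, 4), x)))
Mul(-1, Pow(Add(Function('u')(-27), Mul(Mul(17, -21), 19)), -1)) = Mul(-1, Pow(Add(Add(96, Pow(-27, 2), Mul(Rational(23, 4), -27)), Mul(Mul(17, -21), 19)), -1)) = Mul(-1, Pow(Add(Add(96, 729, Rational(-621, 4)), Mul(-357, 19)), -1)) = Mul(-1, Pow(Add(Rational(2679, 4), -6783), -1)) = Mul(-1, Pow(Rational(-24453, 4), -1)) = Mul(-1, Rational(-4, 24453)) = Rational(4, 24453)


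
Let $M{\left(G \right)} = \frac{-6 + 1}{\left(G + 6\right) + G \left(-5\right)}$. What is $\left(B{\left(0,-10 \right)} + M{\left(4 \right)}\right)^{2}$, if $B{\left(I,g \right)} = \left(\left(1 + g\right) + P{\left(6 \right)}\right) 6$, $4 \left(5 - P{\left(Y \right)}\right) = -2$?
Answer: $\frac{1681}{4} \approx 420.25$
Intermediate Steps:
$P{\left(Y \right)} = \frac{11}{2}$ ($P{\left(Y \right)} = 5 - - \frac{1}{2} = 5 + \frac{1}{2} = \frac{11}{2}$)
$B{\left(I,g \right)} = 39 + 6 g$ ($B{\left(I,g \right)} = \left(\left(1 + g\right) + \frac{11}{2}\right) 6 = \left(\frac{13}{2} + g\right) 6 = 39 + 6 g$)
$M{\left(G \right)} = - \frac{5}{6 - 4 G}$ ($M{\left(G \right)} = - \frac{5}{\left(6 + G\right) - 5 G} = - \frac{5}{6 - 4 G}$)
$\left(B{\left(0,-10 \right)} + M{\left(4 \right)}\right)^{2} = \left(\left(39 + 6 \left(-10\right)\right) + \frac{5}{2 \left(-3 + 2 \cdot 4\right)}\right)^{2} = \left(\left(39 - 60\right) + \frac{5}{2 \left(-3 + 8\right)}\right)^{2} = \left(-21 + \frac{5}{2 \cdot 5}\right)^{2} = \left(-21 + \frac{5}{2} \cdot \frac{1}{5}\right)^{2} = \left(-21 + \frac{1}{2}\right)^{2} = \left(- \frac{41}{2}\right)^{2} = \frac{1681}{4}$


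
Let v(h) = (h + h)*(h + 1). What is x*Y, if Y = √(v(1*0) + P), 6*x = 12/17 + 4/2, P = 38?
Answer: 23*√38/51 ≈ 2.7800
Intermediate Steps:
v(h) = 2*h*(1 + h) (v(h) = (2*h)*(1 + h) = 2*h*(1 + h))
x = 23/51 (x = (12/17 + 4/2)/6 = (12*(1/17) + 4*(½))/6 = (12/17 + 2)/6 = (⅙)*(46/17) = 23/51 ≈ 0.45098)
Y = √38 (Y = √(2*(1*0)*(1 + 1*0) + 38) = √(2*0*(1 + 0) + 38) = √(2*0*1 + 38) = √(0 + 38) = √38 ≈ 6.1644)
x*Y = 23*√38/51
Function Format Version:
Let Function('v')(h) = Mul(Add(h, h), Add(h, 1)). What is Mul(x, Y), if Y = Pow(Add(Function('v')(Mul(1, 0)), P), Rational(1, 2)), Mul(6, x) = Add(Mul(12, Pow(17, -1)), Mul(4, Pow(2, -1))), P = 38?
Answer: Mul(Rational(23, 51), Pow(38, Rational(1, 2))) ≈ 2.7800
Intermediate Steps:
Function('v')(h) = Mul(2, h, Add(1, h)) (Function('v')(h) = Mul(Mul(2, h), Add(1, h)) = Mul(2, h, Add(1, h)))
x = Rational(23, 51) (x = Mul(Rational(1, 6), Add(Mul(12, Pow(17, -1)), Mul(4, Pow(2, -1)))) = Mul(Rational(1, 6), Add(Mul(12, Rational(1, 17)), Mul(4, Rational(1, 2)))) = Mul(Rational(1, 6), Add(Rational(12, 17), 2)) = Mul(Rational(1, 6), Rational(46, 17)) = Rational(23, 51) ≈ 0.45098)
Y = Pow(38, Rational(1, 2)) (Y = Pow(Add(Mul(2, Mul(1, 0), Add(1, Mul(1, 0))), 38), Rational(1, 2)) = Pow(Add(Mul(2, 0, Add(1, 0)), 38), Rational(1, 2)) = Pow(Add(Mul(2, 0, 1), 38), Rational(1, 2)) = Pow(Add(0, 38), Rational(1, 2)) = Pow(38, Rational(1, 2)) ≈ 6.1644)
Mul(x, Y) = Mul(Rational(23, 51), Pow(38, Rational(1, 2)))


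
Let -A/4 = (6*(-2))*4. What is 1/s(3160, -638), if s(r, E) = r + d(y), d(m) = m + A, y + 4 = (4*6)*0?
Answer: 1/3348 ≈ 0.00029869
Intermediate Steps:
A = 192 (A = -4*6*(-2)*4 = -(-48)*4 = -4*(-48) = 192)
y = -4 (y = -4 + (4*6)*0 = -4 + 24*0 = -4 + 0 = -4)
d(m) = 192 + m (d(m) = m + 192 = 192 + m)
s(r, E) = 188 + r (s(r, E) = r + (192 - 4) = r + 188 = 188 + r)
1/s(3160, -638) = 1/(188 + 3160) = 1/3348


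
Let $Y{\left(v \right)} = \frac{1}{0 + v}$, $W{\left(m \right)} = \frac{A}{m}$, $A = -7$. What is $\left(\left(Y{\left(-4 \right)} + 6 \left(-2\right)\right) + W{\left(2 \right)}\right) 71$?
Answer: $- \frac{4473}{4} \approx -1118.3$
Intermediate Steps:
$W{\left(m \right)} = - \frac{7}{m}$
$Y{\left(v \right)} = \frac{1}{v}$
$\left(\left(Y{\left(-4 \right)} + 6 \left(-2\right)\right) + W{\left(2 \right)}\right) 71 = \left(\left(\frac{1}{-4} + 6 \left(-2\right)\right) - \frac{7}{2}\right) 71 = \left(\left(- \frac{1}{4} - 12\right) - \frac{7}{2}\right) 71 = \left(- \frac{49}{4} - \frac{7}{2}\right) 71 = \left(- \frac{63}{4}\right) 71 = - \frac{4473}{4}$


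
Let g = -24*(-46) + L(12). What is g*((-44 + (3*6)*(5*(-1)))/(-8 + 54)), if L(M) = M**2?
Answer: -83616/23 ≈ -3635.5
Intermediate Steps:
g = 1248 (g = -24*(-46) + 12**2 = 1104 + 144 = 1248)
g*((-44 + (3*6)*(5*(-1)))/(-8 + 54)) = 1248*((-44 + (3*6)*(5*(-1)))/(-8 + 54)) = 1248*((-44 + 18*(-5))/46) = 1248*((-44 - 90)*(1/46)) = 1248*(-134*1/46) = 1248*(-67/23) = -83616/23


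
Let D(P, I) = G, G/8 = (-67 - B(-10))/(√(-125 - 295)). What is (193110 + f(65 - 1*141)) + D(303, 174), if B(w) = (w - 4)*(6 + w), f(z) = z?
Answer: 193034 + 164*I*√105/35 ≈ 1.9303e+5 + 48.014*I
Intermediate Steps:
B(w) = (-4 + w)*(6 + w)
G = 164*I*√105/35 (G = 8*((-67 - (-24 + (-10)² + 2*(-10)))/(√(-125 - 295))) = 8*((-67 - (-24 + 100 - 20))/(√(-420))) = 8*((-67 - 1*56)/((2*I*√105))) = 8*((-67 - 56)*(-I*√105/210)) = 8*(-(-41)*I*√105/70) = 8*(41*I*√105/70) = 164*I*√105/35 ≈ 48.014*I)
D(P, I) = 164*I*√105/35
(193110 + f(65 - 1*141)) + D(303, 174) = (193110 + (65 - 1*141)) + 164*I*√105/35 = (193110 + (65 - 141)) + 164*I*√105/35 = (193110 - 76) + 164*I*√105/35 = 193034 + 164*I*√105/35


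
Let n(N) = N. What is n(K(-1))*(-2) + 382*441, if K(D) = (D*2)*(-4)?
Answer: 168446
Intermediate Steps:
K(D) = -8*D (K(D) = (2*D)*(-4) = -8*D)
n(K(-1))*(-2) + 382*441 = -8*(-1)*(-2) + 382*441 = 8*(-2) + 168462 = -16 + 168462 = 168446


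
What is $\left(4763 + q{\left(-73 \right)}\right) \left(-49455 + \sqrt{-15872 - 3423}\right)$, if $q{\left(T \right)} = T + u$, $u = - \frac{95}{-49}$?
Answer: $- \frac{1624278825}{7} + \frac{229905 i \sqrt{19295}}{49} \approx -2.3204 \cdot 10^{8} + 6.5174 \cdot 10^{5} i$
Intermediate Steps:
$u = \frac{95}{49}$ ($u = \left(-95\right) \left(- \frac{1}{49}\right) = \frac{95}{49} \approx 1.9388$)
$q{\left(T \right)} = \frac{95}{49} + T$ ($q{\left(T \right)} = T + \frac{95}{49} = \frac{95}{49} + T$)
$\left(4763 + q{\left(-73 \right)}\right) \left(-49455 + \sqrt{-15872 - 3423}\right) = \left(4763 + \left(\frac{95}{49} - 73\right)\right) \left(-49455 + \sqrt{-15872 - 3423}\right) = \left(4763 - \frac{3482}{49}\right) \left(-49455 + \sqrt{-19295}\right) = \frac{229905 \left(-49455 + i \sqrt{19295}\right)}{49} = - \frac{1624278825}{7} + \frac{229905 i \sqrt{19295}}{49}$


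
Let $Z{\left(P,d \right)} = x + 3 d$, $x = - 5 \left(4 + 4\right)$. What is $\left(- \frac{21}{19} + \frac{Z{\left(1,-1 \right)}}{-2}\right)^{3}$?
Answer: $\frac{465484375}{54872} \approx 8483.1$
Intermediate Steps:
$x = -40$ ($x = \left(-5\right) 8 = -40$)
$Z{\left(P,d \right)} = -40 + 3 d$
$\left(- \frac{21}{19} + \frac{Z{\left(1,-1 \right)}}{-2}\right)^{3} = \left(- \frac{21}{19} + \frac{-40 + 3 \left(-1\right)}{-2}\right)^{3} = \left(\left(-21\right) \frac{1}{19} + \left(-40 - 3\right) \left(- \frac{1}{2}\right)\right)^{3} = \left(- \frac{21}{19} - - \frac{43}{2}\right)^{3} = \left(- \frac{21}{19} + \frac{43}{2}\right)^{3} = \left(\frac{775}{38}\right)^{3} = \frac{465484375}{54872}$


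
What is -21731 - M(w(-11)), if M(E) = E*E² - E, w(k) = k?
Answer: -20411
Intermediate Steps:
M(E) = E³ - E
-21731 - M(w(-11)) = -21731 - ((-11)³ - 1*(-11)) = -21731 - (-1331 + 11) = -21731 - 1*(-1320) = -21731 + 1320 = -20411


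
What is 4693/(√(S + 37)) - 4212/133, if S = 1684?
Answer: -4212/133 + 4693*√1721/1721 ≈ 81.456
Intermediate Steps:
4693/(√(S + 37)) - 4212/133 = 4693/(√(1684 + 37)) - 4212/133 = 4693/(√1721) - 4212*1/133 = 4693*(√1721/1721) - 4212/133 = 4693*√1721/1721 - 4212/133 = -4212/133 + 4693*√1721/1721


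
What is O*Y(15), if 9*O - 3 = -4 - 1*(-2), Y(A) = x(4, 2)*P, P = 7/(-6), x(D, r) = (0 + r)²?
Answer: -14/27 ≈ -0.51852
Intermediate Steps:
x(D, r) = r²
P = -7/6 (P = 7*(-⅙) = -7/6 ≈ -1.1667)
Y(A) = -14/3 (Y(A) = 2²*(-7/6) = 4*(-7/6) = -14/3)
O = ⅑ (O = ⅓ + (-4 - 1*(-2))/9 = ⅓ + (-4 + 2)/9 = ⅓ + (⅑)*(-2) = ⅓ - 2/9 = ⅑ ≈ 0.11111)
O*Y(15) = (⅑)*(-14/3) = -14/27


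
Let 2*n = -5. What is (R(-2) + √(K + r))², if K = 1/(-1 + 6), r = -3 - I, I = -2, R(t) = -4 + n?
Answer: 829/20 - 26*I*√5/5 ≈ 41.45 - 11.628*I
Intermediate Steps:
n = -5/2 (n = (½)*(-5) = -5/2 ≈ -2.5000)
R(t) = -13/2 (R(t) = -4 - 5/2 = -13/2)
r = -1 (r = -3 - 1*(-2) = -3 + 2 = -1)
K = ⅕ (K = 1/5 = ⅕ ≈ 0.20000)
(R(-2) + √(K + r))² = (-13/2 + √(⅕ - 1))² = (-13/2 + √(-⅘))² = (-13/2 + 2*I*√5/5)²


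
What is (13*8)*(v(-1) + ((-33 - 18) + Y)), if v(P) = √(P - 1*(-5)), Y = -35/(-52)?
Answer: -5026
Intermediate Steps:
Y = 35/52 (Y = -35*(-1/52) = 35/52 ≈ 0.67308)
v(P) = √(5 + P) (v(P) = √(P + 5) = √(5 + P))
(13*8)*(v(-1) + ((-33 - 18) + Y)) = (13*8)*(√(5 - 1) + ((-33 - 18) + 35/52)) = 104*(√4 + (-51 + 35/52)) = 104*(2 - 2617/52) = 104*(-2513/52) = -5026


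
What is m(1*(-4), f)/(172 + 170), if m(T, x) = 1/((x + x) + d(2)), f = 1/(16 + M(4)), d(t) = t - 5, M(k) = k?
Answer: -5/4959 ≈ -0.0010083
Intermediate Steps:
d(t) = -5 + t
f = 1/20 (f = 1/(16 + 4) = 1/20 ≈ 0.050000)
m(T, x) = 1/(-3 + 2*x) (m(T, x) = 1/((x + x) + (-5 + 2)) = 1/(2*x - 3) = 1/(-3 + 2*x))
m(1*(-4), f)/(172 + 170) = 1/((-3 + 2*(1/20))*(172 + 170)) = 1/((-3 + 1/10)*342) = (1/342)/(-29/10) = -10/29*1/342 = -5/4959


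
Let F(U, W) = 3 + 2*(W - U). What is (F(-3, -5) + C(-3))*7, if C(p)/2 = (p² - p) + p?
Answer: 119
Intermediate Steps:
C(p) = 2*p² (C(p) = 2*((p² - p) + p) = 2*p²)
F(U, W) = 3 - 2*U + 2*W (F(U, W) = 3 + (-2*U + 2*W) = 3 - 2*U + 2*W)
(F(-3, -5) + C(-3))*7 = ((3 - 2*(-3) + 2*(-5)) + 2*(-3)²)*7 = ((3 + 6 - 10) + 2*9)*7 = (-1 + 18)*7 = 17*7 = 119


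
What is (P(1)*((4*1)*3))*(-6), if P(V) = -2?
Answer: 144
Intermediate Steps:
(P(1)*((4*1)*3))*(-6) = -2*4*1*3*(-6) = -8*3*(-6) = -2*12*(-6) = -24*(-6) = 144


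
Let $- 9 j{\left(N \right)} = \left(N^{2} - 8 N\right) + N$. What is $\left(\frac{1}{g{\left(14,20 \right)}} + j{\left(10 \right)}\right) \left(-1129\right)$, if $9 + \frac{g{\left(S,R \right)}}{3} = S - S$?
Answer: $\frac{102739}{27} \approx 3805.1$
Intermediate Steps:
$g{\left(S,R \right)} = -27$ ($g{\left(S,R \right)} = -27 + 3 \left(S - S\right) = -27 + 3 \cdot 0 = -27 + 0 = -27$)
$j{\left(N \right)} = - \frac{N^{2}}{9} + \frac{7 N}{9}$ ($j{\left(N \right)} = - \frac{\left(N^{2} - 8 N\right) + N}{9} = - \frac{N^{2} - 7 N}{9} = - \frac{N^{2}}{9} + \frac{7 N}{9}$)
$\left(\frac{1}{g{\left(14,20 \right)}} + j{\left(10 \right)}\right) \left(-1129\right) = \left(\frac{1}{-27} + \frac{1}{9} \cdot 10 \left(7 - 10\right)\right) \left(-1129\right) = \left(- \frac{1}{27} + \frac{1}{9} \cdot 10 \left(7 - 10\right)\right) \left(-1129\right) = \left(- \frac{1}{27} + \frac{1}{9} \cdot 10 \left(-3\right)\right) \left(-1129\right) = \left(- \frac{1}{27} - \frac{10}{3}\right) \left(-1129\right) = \left(- \frac{91}{27}\right) \left(-1129\right) = \frac{102739}{27}$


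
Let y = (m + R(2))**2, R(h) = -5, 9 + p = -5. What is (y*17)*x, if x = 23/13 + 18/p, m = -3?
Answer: 47872/91 ≈ 526.07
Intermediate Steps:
p = -14 (p = -9 - 5 = -14)
x = 44/91 (x = 23/13 + 18/(-14) = 23*(1/13) + 18*(-1/14) = 23/13 - 9/7 = 44/91 ≈ 0.48352)
y = 64 (y = (-3 - 5)**2 = (-8)**2 = 64)
(y*17)*x = (64*17)*(44/91) = 1088*(44/91) = 47872/91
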